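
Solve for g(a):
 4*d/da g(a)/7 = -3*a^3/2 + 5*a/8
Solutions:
 g(a) = C1 - 21*a^4/32 + 35*a^2/64


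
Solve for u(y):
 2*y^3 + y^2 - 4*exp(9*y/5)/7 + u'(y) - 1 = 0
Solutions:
 u(y) = C1 - y^4/2 - y^3/3 + y + 20*exp(9*y/5)/63


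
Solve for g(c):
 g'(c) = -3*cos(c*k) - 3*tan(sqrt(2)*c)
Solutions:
 g(c) = C1 - 3*Piecewise((sin(c*k)/k, Ne(k, 0)), (c, True)) + 3*sqrt(2)*log(cos(sqrt(2)*c))/2


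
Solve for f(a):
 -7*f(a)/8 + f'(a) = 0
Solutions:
 f(a) = C1*exp(7*a/8)


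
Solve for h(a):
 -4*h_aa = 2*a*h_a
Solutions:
 h(a) = C1 + C2*erf(a/2)


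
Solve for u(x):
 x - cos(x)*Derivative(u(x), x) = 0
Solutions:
 u(x) = C1 + Integral(x/cos(x), x)


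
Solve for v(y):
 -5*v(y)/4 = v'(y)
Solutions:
 v(y) = C1*exp(-5*y/4)


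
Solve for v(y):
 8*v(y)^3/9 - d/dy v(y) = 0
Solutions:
 v(y) = -3*sqrt(2)*sqrt(-1/(C1 + 8*y))/2
 v(y) = 3*sqrt(2)*sqrt(-1/(C1 + 8*y))/2


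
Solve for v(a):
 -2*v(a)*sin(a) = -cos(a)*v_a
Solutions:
 v(a) = C1/cos(a)^2


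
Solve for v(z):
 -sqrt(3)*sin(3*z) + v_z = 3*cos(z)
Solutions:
 v(z) = C1 + 3*sin(z) - sqrt(3)*cos(3*z)/3


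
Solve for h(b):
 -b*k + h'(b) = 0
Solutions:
 h(b) = C1 + b^2*k/2


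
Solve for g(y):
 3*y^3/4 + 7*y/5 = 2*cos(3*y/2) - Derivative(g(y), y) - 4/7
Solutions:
 g(y) = C1 - 3*y^4/16 - 7*y^2/10 - 4*y/7 + 4*sin(3*y/2)/3


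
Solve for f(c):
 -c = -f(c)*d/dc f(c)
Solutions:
 f(c) = -sqrt(C1 + c^2)
 f(c) = sqrt(C1 + c^2)


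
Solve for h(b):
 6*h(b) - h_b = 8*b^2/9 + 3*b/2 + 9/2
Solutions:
 h(b) = C1*exp(6*b) + 4*b^2/27 + 97*b/324 + 1555/1944


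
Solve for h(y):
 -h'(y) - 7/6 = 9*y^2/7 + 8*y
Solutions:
 h(y) = C1 - 3*y^3/7 - 4*y^2 - 7*y/6


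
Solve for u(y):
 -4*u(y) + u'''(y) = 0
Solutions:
 u(y) = C3*exp(2^(2/3)*y) + (C1*sin(2^(2/3)*sqrt(3)*y/2) + C2*cos(2^(2/3)*sqrt(3)*y/2))*exp(-2^(2/3)*y/2)


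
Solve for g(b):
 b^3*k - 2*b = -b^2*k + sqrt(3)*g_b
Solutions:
 g(b) = C1 + sqrt(3)*b^4*k/12 + sqrt(3)*b^3*k/9 - sqrt(3)*b^2/3


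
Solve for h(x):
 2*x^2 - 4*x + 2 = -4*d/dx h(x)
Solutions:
 h(x) = C1 - x^3/6 + x^2/2 - x/2


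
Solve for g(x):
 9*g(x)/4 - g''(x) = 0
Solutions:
 g(x) = C1*exp(-3*x/2) + C2*exp(3*x/2)


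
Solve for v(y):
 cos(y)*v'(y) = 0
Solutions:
 v(y) = C1


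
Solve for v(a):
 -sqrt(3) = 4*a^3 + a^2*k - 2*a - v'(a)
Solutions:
 v(a) = C1 + a^4 + a^3*k/3 - a^2 + sqrt(3)*a


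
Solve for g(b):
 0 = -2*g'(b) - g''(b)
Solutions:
 g(b) = C1 + C2*exp(-2*b)


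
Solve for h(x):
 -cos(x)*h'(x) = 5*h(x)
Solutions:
 h(x) = C1*sqrt(sin(x) - 1)*(sin(x)^2 - 2*sin(x) + 1)/(sqrt(sin(x) + 1)*(sin(x)^2 + 2*sin(x) + 1))


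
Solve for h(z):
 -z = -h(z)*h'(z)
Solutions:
 h(z) = -sqrt(C1 + z^2)
 h(z) = sqrt(C1 + z^2)


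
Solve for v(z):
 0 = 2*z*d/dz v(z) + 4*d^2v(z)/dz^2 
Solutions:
 v(z) = C1 + C2*erf(z/2)


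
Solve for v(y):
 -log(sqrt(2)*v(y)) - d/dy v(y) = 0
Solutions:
 2*Integral(1/(2*log(_y) + log(2)), (_y, v(y))) = C1 - y


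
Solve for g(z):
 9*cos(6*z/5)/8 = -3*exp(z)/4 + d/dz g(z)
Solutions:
 g(z) = C1 + 3*exp(z)/4 + 15*sin(6*z/5)/16


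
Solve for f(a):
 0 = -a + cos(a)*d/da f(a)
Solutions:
 f(a) = C1 + Integral(a/cos(a), a)


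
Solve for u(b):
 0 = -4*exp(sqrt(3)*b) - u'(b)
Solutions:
 u(b) = C1 - 4*sqrt(3)*exp(sqrt(3)*b)/3


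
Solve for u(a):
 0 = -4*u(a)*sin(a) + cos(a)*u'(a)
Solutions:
 u(a) = C1/cos(a)^4


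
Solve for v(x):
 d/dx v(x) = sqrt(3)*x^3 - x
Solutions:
 v(x) = C1 + sqrt(3)*x^4/4 - x^2/2


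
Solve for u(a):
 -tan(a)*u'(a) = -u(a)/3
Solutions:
 u(a) = C1*sin(a)^(1/3)


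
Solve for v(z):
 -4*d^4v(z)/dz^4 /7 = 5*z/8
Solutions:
 v(z) = C1 + C2*z + C3*z^2 + C4*z^3 - 7*z^5/768


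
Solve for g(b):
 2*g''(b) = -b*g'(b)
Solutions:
 g(b) = C1 + C2*erf(b/2)


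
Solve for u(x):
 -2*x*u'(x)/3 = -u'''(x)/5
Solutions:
 u(x) = C1 + Integral(C2*airyai(10^(1/3)*3^(2/3)*x/3) + C3*airybi(10^(1/3)*3^(2/3)*x/3), x)


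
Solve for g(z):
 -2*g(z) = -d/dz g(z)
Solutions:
 g(z) = C1*exp(2*z)


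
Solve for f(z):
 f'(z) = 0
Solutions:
 f(z) = C1


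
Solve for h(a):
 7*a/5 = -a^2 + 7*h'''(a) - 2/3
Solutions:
 h(a) = C1 + C2*a + C3*a^2 + a^5/420 + a^4/120 + a^3/63


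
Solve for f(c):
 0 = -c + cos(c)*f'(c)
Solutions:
 f(c) = C1 + Integral(c/cos(c), c)


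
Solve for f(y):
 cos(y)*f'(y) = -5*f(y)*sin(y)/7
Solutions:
 f(y) = C1*cos(y)^(5/7)


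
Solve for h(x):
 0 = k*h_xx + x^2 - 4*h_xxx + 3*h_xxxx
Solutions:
 h(x) = C1 + C2*x + C3*exp(x*(2 - sqrt(4 - 3*k))/3) + C4*exp(x*(sqrt(4 - 3*k) + 2)/3) - x^4/(12*k) - 4*x^3/(3*k^2) + x^2*(3 - 16/k)/k^2


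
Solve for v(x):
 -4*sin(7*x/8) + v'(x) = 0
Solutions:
 v(x) = C1 - 32*cos(7*x/8)/7


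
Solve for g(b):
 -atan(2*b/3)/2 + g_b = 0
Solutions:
 g(b) = C1 + b*atan(2*b/3)/2 - 3*log(4*b^2 + 9)/8


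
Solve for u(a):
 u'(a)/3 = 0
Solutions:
 u(a) = C1


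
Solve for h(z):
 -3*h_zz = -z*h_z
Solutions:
 h(z) = C1 + C2*erfi(sqrt(6)*z/6)


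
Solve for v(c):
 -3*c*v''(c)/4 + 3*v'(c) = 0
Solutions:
 v(c) = C1 + C2*c^5


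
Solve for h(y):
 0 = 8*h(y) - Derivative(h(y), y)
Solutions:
 h(y) = C1*exp(8*y)


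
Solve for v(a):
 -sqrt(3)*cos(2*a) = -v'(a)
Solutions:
 v(a) = C1 + sqrt(3)*sin(2*a)/2


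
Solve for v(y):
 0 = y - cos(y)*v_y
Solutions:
 v(y) = C1 + Integral(y/cos(y), y)


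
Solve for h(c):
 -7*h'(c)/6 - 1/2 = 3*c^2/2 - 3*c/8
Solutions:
 h(c) = C1 - 3*c^3/7 + 9*c^2/56 - 3*c/7


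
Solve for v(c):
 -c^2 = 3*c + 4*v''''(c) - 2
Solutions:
 v(c) = C1 + C2*c + C3*c^2 + C4*c^3 - c^6/1440 - c^5/160 + c^4/48


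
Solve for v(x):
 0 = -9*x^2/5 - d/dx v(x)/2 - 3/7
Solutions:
 v(x) = C1 - 6*x^3/5 - 6*x/7


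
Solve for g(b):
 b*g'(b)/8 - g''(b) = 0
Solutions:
 g(b) = C1 + C2*erfi(b/4)


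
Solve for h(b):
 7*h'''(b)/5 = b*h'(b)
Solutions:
 h(b) = C1 + Integral(C2*airyai(5^(1/3)*7^(2/3)*b/7) + C3*airybi(5^(1/3)*7^(2/3)*b/7), b)


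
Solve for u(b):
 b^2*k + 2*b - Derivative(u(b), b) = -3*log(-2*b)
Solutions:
 u(b) = C1 + b^3*k/3 + b^2 + 3*b*log(-b) + 3*b*(-1 + log(2))


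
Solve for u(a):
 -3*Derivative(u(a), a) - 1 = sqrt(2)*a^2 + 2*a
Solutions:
 u(a) = C1 - sqrt(2)*a^3/9 - a^2/3 - a/3


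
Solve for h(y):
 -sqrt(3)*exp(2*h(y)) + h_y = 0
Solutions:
 h(y) = log(-sqrt(-1/(C1 + sqrt(3)*y))) - log(2)/2
 h(y) = log(-1/(C1 + sqrt(3)*y))/2 - log(2)/2


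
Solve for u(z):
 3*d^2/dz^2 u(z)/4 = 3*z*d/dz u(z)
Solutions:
 u(z) = C1 + C2*erfi(sqrt(2)*z)


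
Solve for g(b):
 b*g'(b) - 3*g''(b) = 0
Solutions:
 g(b) = C1 + C2*erfi(sqrt(6)*b/6)


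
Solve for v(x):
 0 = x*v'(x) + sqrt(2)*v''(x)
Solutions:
 v(x) = C1 + C2*erf(2^(1/4)*x/2)


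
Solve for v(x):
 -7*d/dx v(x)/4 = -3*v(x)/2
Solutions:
 v(x) = C1*exp(6*x/7)


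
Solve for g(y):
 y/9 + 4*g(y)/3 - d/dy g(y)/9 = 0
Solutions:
 g(y) = C1*exp(12*y) - y/12 - 1/144


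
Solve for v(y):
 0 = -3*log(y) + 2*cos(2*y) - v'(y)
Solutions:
 v(y) = C1 - 3*y*log(y) + 3*y + sin(2*y)


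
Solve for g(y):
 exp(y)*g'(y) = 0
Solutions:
 g(y) = C1


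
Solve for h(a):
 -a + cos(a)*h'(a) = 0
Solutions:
 h(a) = C1 + Integral(a/cos(a), a)


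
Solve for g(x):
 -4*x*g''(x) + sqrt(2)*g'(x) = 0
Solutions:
 g(x) = C1 + C2*x^(sqrt(2)/4 + 1)


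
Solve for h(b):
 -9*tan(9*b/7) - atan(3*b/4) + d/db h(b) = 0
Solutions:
 h(b) = C1 + b*atan(3*b/4) - 2*log(9*b^2 + 16)/3 - 7*log(cos(9*b/7))


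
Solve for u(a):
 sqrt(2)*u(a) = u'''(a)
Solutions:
 u(a) = C3*exp(2^(1/6)*a) + (C1*sin(2^(1/6)*sqrt(3)*a/2) + C2*cos(2^(1/6)*sqrt(3)*a/2))*exp(-2^(1/6)*a/2)


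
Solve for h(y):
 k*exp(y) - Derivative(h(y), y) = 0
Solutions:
 h(y) = C1 + k*exp(y)


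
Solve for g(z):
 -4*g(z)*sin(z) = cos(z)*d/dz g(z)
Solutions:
 g(z) = C1*cos(z)^4


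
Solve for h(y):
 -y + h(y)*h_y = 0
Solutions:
 h(y) = -sqrt(C1 + y^2)
 h(y) = sqrt(C1 + y^2)


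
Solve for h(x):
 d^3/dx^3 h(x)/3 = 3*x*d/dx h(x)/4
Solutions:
 h(x) = C1 + Integral(C2*airyai(2^(1/3)*3^(2/3)*x/2) + C3*airybi(2^(1/3)*3^(2/3)*x/2), x)


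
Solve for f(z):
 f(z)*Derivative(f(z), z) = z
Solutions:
 f(z) = -sqrt(C1 + z^2)
 f(z) = sqrt(C1 + z^2)


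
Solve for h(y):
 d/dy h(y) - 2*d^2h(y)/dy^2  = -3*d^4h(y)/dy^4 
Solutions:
 h(y) = C1 + C4*exp(-y) + (C2*sin(sqrt(3)*y/6) + C3*cos(sqrt(3)*y/6))*exp(y/2)


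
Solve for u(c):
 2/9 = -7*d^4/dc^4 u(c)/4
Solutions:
 u(c) = C1 + C2*c + C3*c^2 + C4*c^3 - c^4/189


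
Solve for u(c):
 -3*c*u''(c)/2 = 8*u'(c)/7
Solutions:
 u(c) = C1 + C2*c^(5/21)


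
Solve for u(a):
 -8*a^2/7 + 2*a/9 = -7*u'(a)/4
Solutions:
 u(a) = C1 + 32*a^3/147 - 4*a^2/63


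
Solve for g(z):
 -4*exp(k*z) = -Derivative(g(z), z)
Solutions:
 g(z) = C1 + 4*exp(k*z)/k


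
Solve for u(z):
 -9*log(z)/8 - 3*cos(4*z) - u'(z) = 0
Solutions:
 u(z) = C1 - 9*z*log(z)/8 + 9*z/8 - 3*sin(4*z)/4


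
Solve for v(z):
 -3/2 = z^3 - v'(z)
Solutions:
 v(z) = C1 + z^4/4 + 3*z/2


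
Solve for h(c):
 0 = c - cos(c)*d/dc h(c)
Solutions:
 h(c) = C1 + Integral(c/cos(c), c)


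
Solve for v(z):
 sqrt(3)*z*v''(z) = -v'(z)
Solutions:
 v(z) = C1 + C2*z^(1 - sqrt(3)/3)


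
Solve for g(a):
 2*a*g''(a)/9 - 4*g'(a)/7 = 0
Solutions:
 g(a) = C1 + C2*a^(25/7)


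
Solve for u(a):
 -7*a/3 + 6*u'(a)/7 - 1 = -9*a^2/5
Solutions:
 u(a) = C1 - 7*a^3/10 + 49*a^2/36 + 7*a/6


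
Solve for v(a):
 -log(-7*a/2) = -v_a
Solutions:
 v(a) = C1 + a*log(-a) + a*(-1 - log(2) + log(7))


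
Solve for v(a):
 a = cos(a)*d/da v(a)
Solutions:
 v(a) = C1 + Integral(a/cos(a), a)


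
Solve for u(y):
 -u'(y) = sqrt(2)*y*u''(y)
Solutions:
 u(y) = C1 + C2*y^(1 - sqrt(2)/2)


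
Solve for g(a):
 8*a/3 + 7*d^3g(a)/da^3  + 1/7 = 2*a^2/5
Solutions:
 g(a) = C1 + C2*a + C3*a^2 + a^5/1050 - a^4/63 - a^3/294


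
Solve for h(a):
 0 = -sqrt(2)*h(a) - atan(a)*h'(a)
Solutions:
 h(a) = C1*exp(-sqrt(2)*Integral(1/atan(a), a))


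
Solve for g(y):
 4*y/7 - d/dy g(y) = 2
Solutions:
 g(y) = C1 + 2*y^2/7 - 2*y


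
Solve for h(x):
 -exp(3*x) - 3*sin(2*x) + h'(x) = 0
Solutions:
 h(x) = C1 + exp(3*x)/3 - 3*cos(2*x)/2


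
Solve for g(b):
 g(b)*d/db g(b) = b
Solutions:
 g(b) = -sqrt(C1 + b^2)
 g(b) = sqrt(C1 + b^2)


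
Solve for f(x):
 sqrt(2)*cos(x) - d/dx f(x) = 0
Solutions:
 f(x) = C1 + sqrt(2)*sin(x)


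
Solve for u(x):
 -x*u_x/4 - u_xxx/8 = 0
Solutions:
 u(x) = C1 + Integral(C2*airyai(-2^(1/3)*x) + C3*airybi(-2^(1/3)*x), x)


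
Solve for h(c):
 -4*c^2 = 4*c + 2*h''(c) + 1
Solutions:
 h(c) = C1 + C2*c - c^4/6 - c^3/3 - c^2/4


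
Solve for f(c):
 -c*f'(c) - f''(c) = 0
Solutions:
 f(c) = C1 + C2*erf(sqrt(2)*c/2)


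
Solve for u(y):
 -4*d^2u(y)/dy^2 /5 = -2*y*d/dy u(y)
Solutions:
 u(y) = C1 + C2*erfi(sqrt(5)*y/2)


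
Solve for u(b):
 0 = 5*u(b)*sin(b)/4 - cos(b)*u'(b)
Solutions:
 u(b) = C1/cos(b)^(5/4)


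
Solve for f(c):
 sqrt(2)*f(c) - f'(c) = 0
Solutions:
 f(c) = C1*exp(sqrt(2)*c)


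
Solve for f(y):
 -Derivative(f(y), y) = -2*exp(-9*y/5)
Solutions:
 f(y) = C1 - 10*exp(-9*y/5)/9


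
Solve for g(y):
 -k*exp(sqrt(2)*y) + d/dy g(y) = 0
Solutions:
 g(y) = C1 + sqrt(2)*k*exp(sqrt(2)*y)/2


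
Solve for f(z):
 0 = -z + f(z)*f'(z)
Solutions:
 f(z) = -sqrt(C1 + z^2)
 f(z) = sqrt(C1 + z^2)


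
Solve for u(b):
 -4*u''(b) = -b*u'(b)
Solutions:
 u(b) = C1 + C2*erfi(sqrt(2)*b/4)


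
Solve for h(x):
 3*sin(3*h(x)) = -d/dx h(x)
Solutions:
 h(x) = -acos((-C1 - exp(18*x))/(C1 - exp(18*x)))/3 + 2*pi/3
 h(x) = acos((-C1 - exp(18*x))/(C1 - exp(18*x)))/3


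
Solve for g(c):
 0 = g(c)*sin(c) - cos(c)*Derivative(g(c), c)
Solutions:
 g(c) = C1/cos(c)


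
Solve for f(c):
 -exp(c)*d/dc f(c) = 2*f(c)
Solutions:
 f(c) = C1*exp(2*exp(-c))


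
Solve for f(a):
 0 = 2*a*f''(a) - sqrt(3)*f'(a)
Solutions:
 f(a) = C1 + C2*a^(sqrt(3)/2 + 1)


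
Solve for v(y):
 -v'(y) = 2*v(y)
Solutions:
 v(y) = C1*exp(-2*y)


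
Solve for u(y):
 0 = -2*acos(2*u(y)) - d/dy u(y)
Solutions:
 Integral(1/acos(2*_y), (_y, u(y))) = C1 - 2*y


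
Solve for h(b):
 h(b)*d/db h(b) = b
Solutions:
 h(b) = -sqrt(C1 + b^2)
 h(b) = sqrt(C1 + b^2)


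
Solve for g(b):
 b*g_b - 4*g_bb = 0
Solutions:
 g(b) = C1 + C2*erfi(sqrt(2)*b/4)


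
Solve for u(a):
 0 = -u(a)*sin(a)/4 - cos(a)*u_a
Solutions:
 u(a) = C1*cos(a)^(1/4)


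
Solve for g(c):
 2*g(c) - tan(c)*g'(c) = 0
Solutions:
 g(c) = C1*sin(c)^2


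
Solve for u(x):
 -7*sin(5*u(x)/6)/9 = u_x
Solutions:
 7*x/9 + 3*log(cos(5*u(x)/6) - 1)/5 - 3*log(cos(5*u(x)/6) + 1)/5 = C1


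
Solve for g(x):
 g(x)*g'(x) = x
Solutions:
 g(x) = -sqrt(C1 + x^2)
 g(x) = sqrt(C1 + x^2)


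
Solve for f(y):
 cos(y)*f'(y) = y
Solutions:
 f(y) = C1 + Integral(y/cos(y), y)


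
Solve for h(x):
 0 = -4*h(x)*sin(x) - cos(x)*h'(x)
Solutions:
 h(x) = C1*cos(x)^4


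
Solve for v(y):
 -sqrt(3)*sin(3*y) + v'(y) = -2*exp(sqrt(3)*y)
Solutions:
 v(y) = C1 - 2*sqrt(3)*exp(sqrt(3)*y)/3 - sqrt(3)*cos(3*y)/3


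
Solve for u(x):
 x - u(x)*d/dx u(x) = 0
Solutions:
 u(x) = -sqrt(C1 + x^2)
 u(x) = sqrt(C1 + x^2)


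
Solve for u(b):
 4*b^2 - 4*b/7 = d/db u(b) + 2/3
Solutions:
 u(b) = C1 + 4*b^3/3 - 2*b^2/7 - 2*b/3


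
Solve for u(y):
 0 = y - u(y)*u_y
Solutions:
 u(y) = -sqrt(C1 + y^2)
 u(y) = sqrt(C1 + y^2)


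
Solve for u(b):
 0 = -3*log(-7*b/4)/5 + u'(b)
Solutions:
 u(b) = C1 + 3*b*log(-b)/5 + 3*b*(-2*log(2) - 1 + log(7))/5


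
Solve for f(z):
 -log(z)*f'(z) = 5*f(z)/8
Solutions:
 f(z) = C1*exp(-5*li(z)/8)


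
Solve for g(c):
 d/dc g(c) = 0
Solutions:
 g(c) = C1


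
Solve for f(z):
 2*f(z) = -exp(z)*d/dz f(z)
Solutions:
 f(z) = C1*exp(2*exp(-z))


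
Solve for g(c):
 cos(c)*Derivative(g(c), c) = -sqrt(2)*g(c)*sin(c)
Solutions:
 g(c) = C1*cos(c)^(sqrt(2))


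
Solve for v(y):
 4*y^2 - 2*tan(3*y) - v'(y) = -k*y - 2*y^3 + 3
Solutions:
 v(y) = C1 + k*y^2/2 + y^4/2 + 4*y^3/3 - 3*y + 2*log(cos(3*y))/3


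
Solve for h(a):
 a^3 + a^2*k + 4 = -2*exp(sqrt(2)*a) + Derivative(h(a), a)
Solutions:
 h(a) = C1 + a^4/4 + a^3*k/3 + 4*a + sqrt(2)*exp(sqrt(2)*a)


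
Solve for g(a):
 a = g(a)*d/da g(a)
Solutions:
 g(a) = -sqrt(C1 + a^2)
 g(a) = sqrt(C1 + a^2)


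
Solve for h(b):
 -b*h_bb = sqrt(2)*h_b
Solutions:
 h(b) = C1 + C2*b^(1 - sqrt(2))


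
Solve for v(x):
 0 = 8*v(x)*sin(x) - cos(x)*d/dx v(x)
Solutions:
 v(x) = C1/cos(x)^8


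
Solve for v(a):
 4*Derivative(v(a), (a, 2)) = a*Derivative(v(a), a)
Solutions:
 v(a) = C1 + C2*erfi(sqrt(2)*a/4)


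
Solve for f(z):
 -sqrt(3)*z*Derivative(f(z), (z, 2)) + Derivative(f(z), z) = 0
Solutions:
 f(z) = C1 + C2*z^(sqrt(3)/3 + 1)


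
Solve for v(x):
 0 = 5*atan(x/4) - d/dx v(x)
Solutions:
 v(x) = C1 + 5*x*atan(x/4) - 10*log(x^2 + 16)


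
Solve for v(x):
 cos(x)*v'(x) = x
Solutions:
 v(x) = C1 + Integral(x/cos(x), x)


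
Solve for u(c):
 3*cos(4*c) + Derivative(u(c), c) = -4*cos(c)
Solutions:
 u(c) = C1 - 4*sin(c) - 3*sin(4*c)/4


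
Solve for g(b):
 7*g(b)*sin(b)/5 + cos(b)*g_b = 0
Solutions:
 g(b) = C1*cos(b)^(7/5)


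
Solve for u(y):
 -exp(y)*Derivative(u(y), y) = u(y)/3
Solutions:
 u(y) = C1*exp(exp(-y)/3)


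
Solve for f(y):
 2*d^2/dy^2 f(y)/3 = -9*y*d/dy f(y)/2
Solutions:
 f(y) = C1 + C2*erf(3*sqrt(6)*y/4)


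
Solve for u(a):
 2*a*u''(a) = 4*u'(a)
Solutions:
 u(a) = C1 + C2*a^3


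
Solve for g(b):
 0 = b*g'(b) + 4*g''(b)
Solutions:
 g(b) = C1 + C2*erf(sqrt(2)*b/4)


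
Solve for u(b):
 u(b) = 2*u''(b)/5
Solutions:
 u(b) = C1*exp(-sqrt(10)*b/2) + C2*exp(sqrt(10)*b/2)


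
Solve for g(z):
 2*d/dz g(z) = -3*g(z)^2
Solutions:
 g(z) = 2/(C1 + 3*z)


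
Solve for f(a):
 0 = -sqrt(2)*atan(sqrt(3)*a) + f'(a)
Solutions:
 f(a) = C1 + sqrt(2)*(a*atan(sqrt(3)*a) - sqrt(3)*log(3*a^2 + 1)/6)


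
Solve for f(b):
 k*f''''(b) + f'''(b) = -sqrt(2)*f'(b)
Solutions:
 f(b) = C1 + C2*exp(-b*((sqrt(((27*sqrt(2) + 2/k^2)^2 - 4/k^4)/k^2)/2 + 27*sqrt(2)/(2*k) + k^(-3))^(1/3) + 1/k + 1/(k^2*(sqrt(((27*sqrt(2) + 2/k^2)^2 - 4/k^4)/k^2)/2 + 27*sqrt(2)/(2*k) + k^(-3))^(1/3)))/3) + C3*exp(b*((sqrt(((27*sqrt(2) + 2/k^2)^2 - 4/k^4)/k^2)/2 + 27*sqrt(2)/(2*k) + k^(-3))^(1/3) - sqrt(3)*I*(sqrt(((27*sqrt(2) + 2/k^2)^2 - 4/k^4)/k^2)/2 + 27*sqrt(2)/(2*k) + k^(-3))^(1/3) - 2/k - 4/(k^2*(-1 + sqrt(3)*I)*(sqrt(((27*sqrt(2) + 2/k^2)^2 - 4/k^4)/k^2)/2 + 27*sqrt(2)/(2*k) + k^(-3))^(1/3)))/6) + C4*exp(b*((sqrt(((27*sqrt(2) + 2/k^2)^2 - 4/k^4)/k^2)/2 + 27*sqrt(2)/(2*k) + k^(-3))^(1/3) + sqrt(3)*I*(sqrt(((27*sqrt(2) + 2/k^2)^2 - 4/k^4)/k^2)/2 + 27*sqrt(2)/(2*k) + k^(-3))^(1/3) - 2/k + 4/(k^2*(1 + sqrt(3)*I)*(sqrt(((27*sqrt(2) + 2/k^2)^2 - 4/k^4)/k^2)/2 + 27*sqrt(2)/(2*k) + k^(-3))^(1/3)))/6)


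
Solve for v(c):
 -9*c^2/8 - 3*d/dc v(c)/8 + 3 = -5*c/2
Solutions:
 v(c) = C1 - c^3 + 10*c^2/3 + 8*c


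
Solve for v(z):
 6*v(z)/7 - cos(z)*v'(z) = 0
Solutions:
 v(z) = C1*(sin(z) + 1)^(3/7)/(sin(z) - 1)^(3/7)


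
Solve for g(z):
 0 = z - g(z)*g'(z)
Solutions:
 g(z) = -sqrt(C1 + z^2)
 g(z) = sqrt(C1 + z^2)


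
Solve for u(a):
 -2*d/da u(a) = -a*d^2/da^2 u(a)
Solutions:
 u(a) = C1 + C2*a^3


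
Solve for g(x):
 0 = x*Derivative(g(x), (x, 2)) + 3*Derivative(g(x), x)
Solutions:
 g(x) = C1 + C2/x^2


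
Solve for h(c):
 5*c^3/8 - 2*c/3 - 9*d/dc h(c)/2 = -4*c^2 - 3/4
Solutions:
 h(c) = C1 + 5*c^4/144 + 8*c^3/27 - 2*c^2/27 + c/6


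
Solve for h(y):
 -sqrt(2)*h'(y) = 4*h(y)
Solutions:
 h(y) = C1*exp(-2*sqrt(2)*y)


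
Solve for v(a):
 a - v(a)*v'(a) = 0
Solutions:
 v(a) = -sqrt(C1 + a^2)
 v(a) = sqrt(C1 + a^2)


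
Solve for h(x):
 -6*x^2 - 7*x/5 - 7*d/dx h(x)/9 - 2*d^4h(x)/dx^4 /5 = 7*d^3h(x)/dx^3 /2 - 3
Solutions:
 h(x) = C1 + C2*exp(x*(-70 + 35*35^(2/3)/(4*sqrt(7494) + 1273)^(1/3) + 35^(1/3)*(4*sqrt(7494) + 1273)^(1/3))/24)*sin(sqrt(3)*35^(1/3)*x*(-(4*sqrt(7494) + 1273)^(1/3) + 35*35^(1/3)/(4*sqrt(7494) + 1273)^(1/3))/24) + C3*exp(x*(-70 + 35*35^(2/3)/(4*sqrt(7494) + 1273)^(1/3) + 35^(1/3)*(4*sqrt(7494) + 1273)^(1/3))/24)*cos(sqrt(3)*35^(1/3)*x*(-(4*sqrt(7494) + 1273)^(1/3) + 35*35^(1/3)/(4*sqrt(7494) + 1273)^(1/3))/24) + C4*exp(-x*(35*35^(2/3)/(4*sqrt(7494) + 1273)^(1/3) + 35 + 35^(1/3)*(4*sqrt(7494) + 1273)^(1/3))/12) - 18*x^3/7 - 9*x^2/10 + 513*x/7


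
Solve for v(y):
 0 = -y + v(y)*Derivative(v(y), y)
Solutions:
 v(y) = -sqrt(C1 + y^2)
 v(y) = sqrt(C1 + y^2)


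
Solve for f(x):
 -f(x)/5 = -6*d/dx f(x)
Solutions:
 f(x) = C1*exp(x/30)


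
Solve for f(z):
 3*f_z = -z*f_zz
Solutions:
 f(z) = C1 + C2/z^2


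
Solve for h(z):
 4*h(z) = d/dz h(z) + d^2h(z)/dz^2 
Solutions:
 h(z) = C1*exp(z*(-1 + sqrt(17))/2) + C2*exp(-z*(1 + sqrt(17))/2)


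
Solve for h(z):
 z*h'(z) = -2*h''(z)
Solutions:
 h(z) = C1 + C2*erf(z/2)


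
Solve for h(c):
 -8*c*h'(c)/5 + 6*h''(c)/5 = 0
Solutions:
 h(c) = C1 + C2*erfi(sqrt(6)*c/3)


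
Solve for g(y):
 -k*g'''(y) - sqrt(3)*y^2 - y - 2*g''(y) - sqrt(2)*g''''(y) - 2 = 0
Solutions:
 g(y) = C1 + C2*y + C3*exp(sqrt(2)*y*(-k + sqrt(k^2 - 8*sqrt(2)))/4) + C4*exp(-sqrt(2)*y*(k + sqrt(k^2 - 8*sqrt(2)))/4) - sqrt(3)*y^4/24 + y^3*(sqrt(3)*k - 1)/12 + y^2*(-sqrt(3)*k^2 + k - 4 + 2*sqrt(6))/8


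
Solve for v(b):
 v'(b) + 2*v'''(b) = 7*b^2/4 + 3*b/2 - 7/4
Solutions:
 v(b) = C1 + C2*sin(sqrt(2)*b/2) + C3*cos(sqrt(2)*b/2) + 7*b^3/12 + 3*b^2/4 - 35*b/4


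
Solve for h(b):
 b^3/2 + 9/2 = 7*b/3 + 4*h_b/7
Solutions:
 h(b) = C1 + 7*b^4/32 - 49*b^2/24 + 63*b/8


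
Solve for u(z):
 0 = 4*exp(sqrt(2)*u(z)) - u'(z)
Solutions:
 u(z) = sqrt(2)*(2*log(-1/(C1 + 4*z)) - log(2))/4


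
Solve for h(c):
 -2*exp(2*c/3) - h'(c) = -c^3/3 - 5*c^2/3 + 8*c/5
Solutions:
 h(c) = C1 + c^4/12 + 5*c^3/9 - 4*c^2/5 - 3*exp(2*c/3)


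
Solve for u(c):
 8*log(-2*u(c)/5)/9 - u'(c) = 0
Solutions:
 -9*Integral(1/(log(-_y) - log(5) + log(2)), (_y, u(c)))/8 = C1 - c


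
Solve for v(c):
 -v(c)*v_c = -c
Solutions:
 v(c) = -sqrt(C1 + c^2)
 v(c) = sqrt(C1 + c^2)


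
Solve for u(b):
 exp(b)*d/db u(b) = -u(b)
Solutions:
 u(b) = C1*exp(exp(-b))


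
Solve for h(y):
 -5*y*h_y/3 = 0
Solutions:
 h(y) = C1


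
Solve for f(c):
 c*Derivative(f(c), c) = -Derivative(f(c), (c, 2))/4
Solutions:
 f(c) = C1 + C2*erf(sqrt(2)*c)


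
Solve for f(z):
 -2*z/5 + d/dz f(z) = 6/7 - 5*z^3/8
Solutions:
 f(z) = C1 - 5*z^4/32 + z^2/5 + 6*z/7


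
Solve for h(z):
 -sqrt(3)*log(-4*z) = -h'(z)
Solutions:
 h(z) = C1 + sqrt(3)*z*log(-z) + sqrt(3)*z*(-1 + 2*log(2))


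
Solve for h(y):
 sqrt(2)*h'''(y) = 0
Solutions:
 h(y) = C1 + C2*y + C3*y^2


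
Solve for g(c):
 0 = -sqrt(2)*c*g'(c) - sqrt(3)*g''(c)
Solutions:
 g(c) = C1 + C2*erf(6^(3/4)*c/6)


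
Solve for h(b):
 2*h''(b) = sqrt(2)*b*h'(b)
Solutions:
 h(b) = C1 + C2*erfi(2^(1/4)*b/2)


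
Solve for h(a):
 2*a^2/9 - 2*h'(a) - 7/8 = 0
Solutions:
 h(a) = C1 + a^3/27 - 7*a/16


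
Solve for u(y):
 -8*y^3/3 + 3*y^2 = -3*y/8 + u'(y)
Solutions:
 u(y) = C1 - 2*y^4/3 + y^3 + 3*y^2/16


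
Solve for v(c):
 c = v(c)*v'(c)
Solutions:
 v(c) = -sqrt(C1 + c^2)
 v(c) = sqrt(C1 + c^2)


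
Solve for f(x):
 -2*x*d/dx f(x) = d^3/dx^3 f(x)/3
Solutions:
 f(x) = C1 + Integral(C2*airyai(-6^(1/3)*x) + C3*airybi(-6^(1/3)*x), x)


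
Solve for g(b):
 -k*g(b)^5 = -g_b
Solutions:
 g(b) = -(-1/(C1 + 4*b*k))^(1/4)
 g(b) = (-1/(C1 + 4*b*k))^(1/4)
 g(b) = -I*(-1/(C1 + 4*b*k))^(1/4)
 g(b) = I*(-1/(C1 + 4*b*k))^(1/4)


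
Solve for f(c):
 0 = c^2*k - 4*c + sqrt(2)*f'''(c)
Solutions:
 f(c) = C1 + C2*c + C3*c^2 - sqrt(2)*c^5*k/120 + sqrt(2)*c^4/12


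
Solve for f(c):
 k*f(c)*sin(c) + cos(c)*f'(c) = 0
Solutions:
 f(c) = C1*exp(k*log(cos(c)))


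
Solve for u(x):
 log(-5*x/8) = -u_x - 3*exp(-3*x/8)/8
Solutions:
 u(x) = C1 - x*log(-x) + x*(-log(5) + 1 + 3*log(2)) + exp(-3*x/8)


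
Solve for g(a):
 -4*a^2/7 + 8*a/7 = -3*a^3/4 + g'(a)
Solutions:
 g(a) = C1 + 3*a^4/16 - 4*a^3/21 + 4*a^2/7


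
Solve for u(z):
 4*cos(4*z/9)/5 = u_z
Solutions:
 u(z) = C1 + 9*sin(4*z/9)/5


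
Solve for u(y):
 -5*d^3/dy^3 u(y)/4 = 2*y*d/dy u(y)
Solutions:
 u(y) = C1 + Integral(C2*airyai(-2*5^(2/3)*y/5) + C3*airybi(-2*5^(2/3)*y/5), y)


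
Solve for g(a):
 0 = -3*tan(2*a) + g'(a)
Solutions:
 g(a) = C1 - 3*log(cos(2*a))/2


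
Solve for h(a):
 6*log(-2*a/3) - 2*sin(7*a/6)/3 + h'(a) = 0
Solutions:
 h(a) = C1 - 6*a*log(-a) - 6*a*log(2) + 6*a + 6*a*log(3) - 4*cos(7*a/6)/7


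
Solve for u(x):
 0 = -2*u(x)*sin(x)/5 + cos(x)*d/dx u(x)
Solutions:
 u(x) = C1/cos(x)^(2/5)


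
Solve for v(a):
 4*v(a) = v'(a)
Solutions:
 v(a) = C1*exp(4*a)


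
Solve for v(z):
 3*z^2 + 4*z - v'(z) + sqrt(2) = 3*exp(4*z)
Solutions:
 v(z) = C1 + z^3 + 2*z^2 + sqrt(2)*z - 3*exp(4*z)/4


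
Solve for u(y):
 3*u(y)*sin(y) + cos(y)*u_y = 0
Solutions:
 u(y) = C1*cos(y)^3


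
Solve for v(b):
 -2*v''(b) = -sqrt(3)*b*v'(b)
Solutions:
 v(b) = C1 + C2*erfi(3^(1/4)*b/2)


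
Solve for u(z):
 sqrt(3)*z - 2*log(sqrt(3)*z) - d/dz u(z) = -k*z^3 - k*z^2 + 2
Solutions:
 u(z) = C1 + k*z^4/4 + k*z^3/3 + sqrt(3)*z^2/2 - 2*z*log(z) - z*log(3)


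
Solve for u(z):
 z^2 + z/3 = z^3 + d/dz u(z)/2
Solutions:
 u(z) = C1 - z^4/2 + 2*z^3/3 + z^2/3


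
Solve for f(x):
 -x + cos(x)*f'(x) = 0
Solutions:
 f(x) = C1 + Integral(x/cos(x), x)


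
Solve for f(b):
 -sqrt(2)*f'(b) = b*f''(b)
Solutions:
 f(b) = C1 + C2*b^(1 - sqrt(2))


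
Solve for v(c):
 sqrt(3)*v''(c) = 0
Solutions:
 v(c) = C1 + C2*c


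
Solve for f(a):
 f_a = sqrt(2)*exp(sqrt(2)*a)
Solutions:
 f(a) = C1 + exp(sqrt(2)*a)


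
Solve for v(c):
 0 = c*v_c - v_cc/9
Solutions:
 v(c) = C1 + C2*erfi(3*sqrt(2)*c/2)


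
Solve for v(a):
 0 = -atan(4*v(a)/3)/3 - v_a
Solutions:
 Integral(1/atan(4*_y/3), (_y, v(a))) = C1 - a/3


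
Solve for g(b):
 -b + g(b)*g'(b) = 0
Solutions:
 g(b) = -sqrt(C1 + b^2)
 g(b) = sqrt(C1 + b^2)


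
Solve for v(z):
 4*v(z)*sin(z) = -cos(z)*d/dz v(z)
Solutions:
 v(z) = C1*cos(z)^4


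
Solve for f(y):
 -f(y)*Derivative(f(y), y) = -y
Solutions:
 f(y) = -sqrt(C1 + y^2)
 f(y) = sqrt(C1 + y^2)


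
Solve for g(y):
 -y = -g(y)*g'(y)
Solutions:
 g(y) = -sqrt(C1 + y^2)
 g(y) = sqrt(C1 + y^2)


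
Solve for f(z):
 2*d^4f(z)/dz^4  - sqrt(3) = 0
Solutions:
 f(z) = C1 + C2*z + C3*z^2 + C4*z^3 + sqrt(3)*z^4/48


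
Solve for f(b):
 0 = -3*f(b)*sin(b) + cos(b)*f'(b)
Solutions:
 f(b) = C1/cos(b)^3


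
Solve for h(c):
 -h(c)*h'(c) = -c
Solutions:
 h(c) = -sqrt(C1 + c^2)
 h(c) = sqrt(C1 + c^2)


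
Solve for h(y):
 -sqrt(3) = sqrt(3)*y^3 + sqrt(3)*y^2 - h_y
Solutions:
 h(y) = C1 + sqrt(3)*y^4/4 + sqrt(3)*y^3/3 + sqrt(3)*y


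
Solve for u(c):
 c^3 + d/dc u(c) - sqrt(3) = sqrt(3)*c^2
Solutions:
 u(c) = C1 - c^4/4 + sqrt(3)*c^3/3 + sqrt(3)*c


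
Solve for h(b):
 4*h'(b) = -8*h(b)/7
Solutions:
 h(b) = C1*exp(-2*b/7)


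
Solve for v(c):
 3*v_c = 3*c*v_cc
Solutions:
 v(c) = C1 + C2*c^2


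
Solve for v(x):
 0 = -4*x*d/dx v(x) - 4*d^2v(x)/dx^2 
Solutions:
 v(x) = C1 + C2*erf(sqrt(2)*x/2)


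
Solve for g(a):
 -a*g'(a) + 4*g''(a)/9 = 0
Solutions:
 g(a) = C1 + C2*erfi(3*sqrt(2)*a/4)


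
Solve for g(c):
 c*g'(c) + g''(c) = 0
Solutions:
 g(c) = C1 + C2*erf(sqrt(2)*c/2)


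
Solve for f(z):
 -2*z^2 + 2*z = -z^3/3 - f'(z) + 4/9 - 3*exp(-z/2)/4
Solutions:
 f(z) = C1 - z^4/12 + 2*z^3/3 - z^2 + 4*z/9 + 3*exp(-z/2)/2


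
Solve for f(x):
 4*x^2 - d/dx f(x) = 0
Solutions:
 f(x) = C1 + 4*x^3/3


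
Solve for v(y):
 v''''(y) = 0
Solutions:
 v(y) = C1 + C2*y + C3*y^2 + C4*y^3


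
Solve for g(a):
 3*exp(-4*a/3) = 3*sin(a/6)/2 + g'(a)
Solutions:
 g(a) = C1 + 9*cos(a/6) - 9*exp(-4*a/3)/4


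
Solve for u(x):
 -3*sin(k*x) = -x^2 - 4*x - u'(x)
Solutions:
 u(x) = C1 - x^3/3 - 2*x^2 - 3*cos(k*x)/k


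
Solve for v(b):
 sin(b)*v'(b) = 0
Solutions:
 v(b) = C1


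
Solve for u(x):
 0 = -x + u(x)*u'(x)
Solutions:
 u(x) = -sqrt(C1 + x^2)
 u(x) = sqrt(C1 + x^2)


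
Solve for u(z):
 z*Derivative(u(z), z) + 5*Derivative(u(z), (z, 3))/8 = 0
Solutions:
 u(z) = C1 + Integral(C2*airyai(-2*5^(2/3)*z/5) + C3*airybi(-2*5^(2/3)*z/5), z)


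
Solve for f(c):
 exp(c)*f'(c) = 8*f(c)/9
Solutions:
 f(c) = C1*exp(-8*exp(-c)/9)


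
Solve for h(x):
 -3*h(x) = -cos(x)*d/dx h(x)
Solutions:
 h(x) = C1*(sin(x) + 1)^(3/2)/(sin(x) - 1)^(3/2)


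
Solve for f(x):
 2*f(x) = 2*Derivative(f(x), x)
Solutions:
 f(x) = C1*exp(x)


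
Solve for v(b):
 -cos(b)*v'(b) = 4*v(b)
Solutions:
 v(b) = C1*(sin(b)^2 - 2*sin(b) + 1)/(sin(b)^2 + 2*sin(b) + 1)


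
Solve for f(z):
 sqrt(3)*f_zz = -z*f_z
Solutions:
 f(z) = C1 + C2*erf(sqrt(2)*3^(3/4)*z/6)


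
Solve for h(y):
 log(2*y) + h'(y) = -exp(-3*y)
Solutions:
 h(y) = C1 - y*log(y) + y*(1 - log(2)) + exp(-3*y)/3


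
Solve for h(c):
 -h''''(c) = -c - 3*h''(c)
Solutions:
 h(c) = C1 + C2*c + C3*exp(-sqrt(3)*c) + C4*exp(sqrt(3)*c) - c^3/18


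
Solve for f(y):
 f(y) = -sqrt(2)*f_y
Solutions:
 f(y) = C1*exp(-sqrt(2)*y/2)


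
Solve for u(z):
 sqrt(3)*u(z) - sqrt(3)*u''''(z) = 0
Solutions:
 u(z) = C1*exp(-z) + C2*exp(z) + C3*sin(z) + C4*cos(z)


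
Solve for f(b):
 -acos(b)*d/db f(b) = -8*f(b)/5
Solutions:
 f(b) = C1*exp(8*Integral(1/acos(b), b)/5)


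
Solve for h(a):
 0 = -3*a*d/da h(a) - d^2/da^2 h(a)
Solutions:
 h(a) = C1 + C2*erf(sqrt(6)*a/2)


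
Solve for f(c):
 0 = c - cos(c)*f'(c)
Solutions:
 f(c) = C1 + Integral(c/cos(c), c)


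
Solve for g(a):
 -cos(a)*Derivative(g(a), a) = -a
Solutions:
 g(a) = C1 + Integral(a/cos(a), a)


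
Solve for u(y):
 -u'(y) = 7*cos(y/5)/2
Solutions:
 u(y) = C1 - 35*sin(y/5)/2


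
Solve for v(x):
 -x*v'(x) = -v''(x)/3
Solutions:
 v(x) = C1 + C2*erfi(sqrt(6)*x/2)


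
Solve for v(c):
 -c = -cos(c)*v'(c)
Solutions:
 v(c) = C1 + Integral(c/cos(c), c)


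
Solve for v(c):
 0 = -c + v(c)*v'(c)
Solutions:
 v(c) = -sqrt(C1 + c^2)
 v(c) = sqrt(C1 + c^2)


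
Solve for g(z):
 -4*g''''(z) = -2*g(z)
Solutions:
 g(z) = C1*exp(-2^(3/4)*z/2) + C2*exp(2^(3/4)*z/2) + C3*sin(2^(3/4)*z/2) + C4*cos(2^(3/4)*z/2)


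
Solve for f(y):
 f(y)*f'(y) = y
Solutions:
 f(y) = -sqrt(C1 + y^2)
 f(y) = sqrt(C1 + y^2)


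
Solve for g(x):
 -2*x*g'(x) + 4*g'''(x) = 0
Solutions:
 g(x) = C1 + Integral(C2*airyai(2^(2/3)*x/2) + C3*airybi(2^(2/3)*x/2), x)


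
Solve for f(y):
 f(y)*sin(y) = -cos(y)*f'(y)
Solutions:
 f(y) = C1*cos(y)


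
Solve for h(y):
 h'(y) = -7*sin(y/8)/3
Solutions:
 h(y) = C1 + 56*cos(y/8)/3


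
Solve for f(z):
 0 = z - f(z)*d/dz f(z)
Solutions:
 f(z) = -sqrt(C1 + z^2)
 f(z) = sqrt(C1 + z^2)


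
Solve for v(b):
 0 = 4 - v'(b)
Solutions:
 v(b) = C1 + 4*b


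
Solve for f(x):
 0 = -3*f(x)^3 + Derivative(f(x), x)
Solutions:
 f(x) = -sqrt(2)*sqrt(-1/(C1 + 3*x))/2
 f(x) = sqrt(2)*sqrt(-1/(C1 + 3*x))/2


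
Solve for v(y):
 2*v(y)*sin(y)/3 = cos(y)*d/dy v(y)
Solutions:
 v(y) = C1/cos(y)^(2/3)


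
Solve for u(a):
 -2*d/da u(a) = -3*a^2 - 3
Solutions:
 u(a) = C1 + a^3/2 + 3*a/2


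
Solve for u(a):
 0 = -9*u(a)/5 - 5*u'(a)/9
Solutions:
 u(a) = C1*exp(-81*a/25)


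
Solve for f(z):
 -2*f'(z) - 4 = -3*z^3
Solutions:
 f(z) = C1 + 3*z^4/8 - 2*z


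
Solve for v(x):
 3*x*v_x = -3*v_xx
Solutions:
 v(x) = C1 + C2*erf(sqrt(2)*x/2)


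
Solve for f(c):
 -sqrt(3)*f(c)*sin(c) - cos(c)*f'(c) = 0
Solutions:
 f(c) = C1*cos(c)^(sqrt(3))


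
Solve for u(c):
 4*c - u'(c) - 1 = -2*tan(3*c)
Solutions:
 u(c) = C1 + 2*c^2 - c - 2*log(cos(3*c))/3


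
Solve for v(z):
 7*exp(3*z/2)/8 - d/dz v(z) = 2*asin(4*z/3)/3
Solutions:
 v(z) = C1 - 2*z*asin(4*z/3)/3 - sqrt(9 - 16*z^2)/6 + 7*exp(3*z/2)/12


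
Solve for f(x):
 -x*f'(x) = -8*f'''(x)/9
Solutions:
 f(x) = C1 + Integral(C2*airyai(3^(2/3)*x/2) + C3*airybi(3^(2/3)*x/2), x)


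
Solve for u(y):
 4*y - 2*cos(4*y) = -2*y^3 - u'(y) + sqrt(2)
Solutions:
 u(y) = C1 - y^4/2 - 2*y^2 + sqrt(2)*y + sin(4*y)/2


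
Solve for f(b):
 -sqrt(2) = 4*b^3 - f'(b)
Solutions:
 f(b) = C1 + b^4 + sqrt(2)*b


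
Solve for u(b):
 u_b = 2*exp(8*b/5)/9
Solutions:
 u(b) = C1 + 5*exp(8*b/5)/36


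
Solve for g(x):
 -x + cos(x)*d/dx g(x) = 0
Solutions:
 g(x) = C1 + Integral(x/cos(x), x)


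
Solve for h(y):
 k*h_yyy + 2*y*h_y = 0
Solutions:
 h(y) = C1 + Integral(C2*airyai(2^(1/3)*y*(-1/k)^(1/3)) + C3*airybi(2^(1/3)*y*(-1/k)^(1/3)), y)


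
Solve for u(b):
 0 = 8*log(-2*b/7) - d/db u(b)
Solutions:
 u(b) = C1 + 8*b*log(-b) + 8*b*(-log(7) - 1 + log(2))


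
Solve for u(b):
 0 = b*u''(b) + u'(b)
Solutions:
 u(b) = C1 + C2*log(b)


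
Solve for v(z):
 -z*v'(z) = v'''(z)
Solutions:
 v(z) = C1 + Integral(C2*airyai(-z) + C3*airybi(-z), z)


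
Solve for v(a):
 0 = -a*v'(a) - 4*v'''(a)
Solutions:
 v(a) = C1 + Integral(C2*airyai(-2^(1/3)*a/2) + C3*airybi(-2^(1/3)*a/2), a)


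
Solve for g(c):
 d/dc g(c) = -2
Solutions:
 g(c) = C1 - 2*c


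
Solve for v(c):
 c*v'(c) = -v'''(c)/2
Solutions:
 v(c) = C1 + Integral(C2*airyai(-2^(1/3)*c) + C3*airybi(-2^(1/3)*c), c)


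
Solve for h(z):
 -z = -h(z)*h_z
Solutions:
 h(z) = -sqrt(C1 + z^2)
 h(z) = sqrt(C1 + z^2)


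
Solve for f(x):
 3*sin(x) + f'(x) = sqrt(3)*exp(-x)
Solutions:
 f(x) = C1 + 3*cos(x) - sqrt(3)*exp(-x)


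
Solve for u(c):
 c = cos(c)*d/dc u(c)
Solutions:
 u(c) = C1 + Integral(c/cos(c), c)


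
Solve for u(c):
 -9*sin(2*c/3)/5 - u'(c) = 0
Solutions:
 u(c) = C1 + 27*cos(2*c/3)/10


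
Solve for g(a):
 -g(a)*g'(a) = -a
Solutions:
 g(a) = -sqrt(C1 + a^2)
 g(a) = sqrt(C1 + a^2)


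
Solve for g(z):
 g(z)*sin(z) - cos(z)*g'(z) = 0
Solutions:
 g(z) = C1/cos(z)


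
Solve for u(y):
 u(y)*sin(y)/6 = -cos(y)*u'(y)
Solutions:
 u(y) = C1*cos(y)^(1/6)


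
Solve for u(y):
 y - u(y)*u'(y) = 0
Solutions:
 u(y) = -sqrt(C1 + y^2)
 u(y) = sqrt(C1 + y^2)


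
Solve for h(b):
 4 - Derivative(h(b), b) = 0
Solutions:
 h(b) = C1 + 4*b


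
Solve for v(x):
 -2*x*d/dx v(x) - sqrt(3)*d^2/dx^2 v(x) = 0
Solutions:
 v(x) = C1 + C2*erf(3^(3/4)*x/3)


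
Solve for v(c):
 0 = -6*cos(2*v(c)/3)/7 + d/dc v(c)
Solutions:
 -6*c/7 - 3*log(sin(2*v(c)/3) - 1)/4 + 3*log(sin(2*v(c)/3) + 1)/4 = C1


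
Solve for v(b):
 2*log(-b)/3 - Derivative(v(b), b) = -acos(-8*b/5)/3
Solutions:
 v(b) = C1 + 2*b*log(-b)/3 + b*acos(-8*b/5)/3 - 2*b/3 + sqrt(25 - 64*b^2)/24


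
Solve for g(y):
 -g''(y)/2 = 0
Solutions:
 g(y) = C1 + C2*y


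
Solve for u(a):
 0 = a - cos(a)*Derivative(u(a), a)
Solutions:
 u(a) = C1 + Integral(a/cos(a), a)


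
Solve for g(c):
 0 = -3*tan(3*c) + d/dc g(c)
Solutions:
 g(c) = C1 - log(cos(3*c))


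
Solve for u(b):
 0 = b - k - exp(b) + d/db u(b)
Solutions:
 u(b) = C1 - b^2/2 + b*k + exp(b)


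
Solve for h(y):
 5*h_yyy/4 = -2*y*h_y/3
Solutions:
 h(y) = C1 + Integral(C2*airyai(-2*15^(2/3)*y/15) + C3*airybi(-2*15^(2/3)*y/15), y)


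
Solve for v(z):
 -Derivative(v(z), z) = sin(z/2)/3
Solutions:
 v(z) = C1 + 2*cos(z/2)/3


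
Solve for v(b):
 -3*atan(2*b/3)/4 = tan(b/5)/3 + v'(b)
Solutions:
 v(b) = C1 - 3*b*atan(2*b/3)/4 + 9*log(4*b^2 + 9)/16 + 5*log(cos(b/5))/3


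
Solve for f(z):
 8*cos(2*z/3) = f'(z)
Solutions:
 f(z) = C1 + 12*sin(2*z/3)


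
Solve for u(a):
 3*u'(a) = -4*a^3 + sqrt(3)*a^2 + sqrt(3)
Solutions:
 u(a) = C1 - a^4/3 + sqrt(3)*a^3/9 + sqrt(3)*a/3


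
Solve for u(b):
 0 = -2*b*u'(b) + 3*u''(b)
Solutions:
 u(b) = C1 + C2*erfi(sqrt(3)*b/3)


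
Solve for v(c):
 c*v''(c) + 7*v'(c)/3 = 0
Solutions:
 v(c) = C1 + C2/c^(4/3)


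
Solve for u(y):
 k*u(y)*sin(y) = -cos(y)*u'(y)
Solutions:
 u(y) = C1*exp(k*log(cos(y)))


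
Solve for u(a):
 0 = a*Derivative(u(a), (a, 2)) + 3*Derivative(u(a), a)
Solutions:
 u(a) = C1 + C2/a^2


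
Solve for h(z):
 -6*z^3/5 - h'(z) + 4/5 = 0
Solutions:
 h(z) = C1 - 3*z^4/10 + 4*z/5


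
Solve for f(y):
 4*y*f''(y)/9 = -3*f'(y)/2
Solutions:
 f(y) = C1 + C2/y^(19/8)


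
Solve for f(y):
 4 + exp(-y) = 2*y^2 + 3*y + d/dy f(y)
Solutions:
 f(y) = C1 - 2*y^3/3 - 3*y^2/2 + 4*y - exp(-y)


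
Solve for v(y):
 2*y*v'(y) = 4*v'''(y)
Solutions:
 v(y) = C1 + Integral(C2*airyai(2^(2/3)*y/2) + C3*airybi(2^(2/3)*y/2), y)


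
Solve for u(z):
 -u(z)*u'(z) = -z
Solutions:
 u(z) = -sqrt(C1 + z^2)
 u(z) = sqrt(C1 + z^2)


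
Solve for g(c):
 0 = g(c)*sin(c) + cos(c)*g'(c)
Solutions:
 g(c) = C1*cos(c)


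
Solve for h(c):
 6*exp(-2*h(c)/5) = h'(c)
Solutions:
 h(c) = 5*log(-sqrt(C1 + 6*c)) - 5*log(5) + 5*log(10)/2
 h(c) = 5*log(C1 + 6*c)/2 - 5*log(5) + 5*log(10)/2


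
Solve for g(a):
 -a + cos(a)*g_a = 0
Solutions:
 g(a) = C1 + Integral(a/cos(a), a)


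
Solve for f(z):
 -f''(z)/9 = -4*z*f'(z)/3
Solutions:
 f(z) = C1 + C2*erfi(sqrt(6)*z)


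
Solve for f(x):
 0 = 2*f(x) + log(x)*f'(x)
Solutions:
 f(x) = C1*exp(-2*li(x))


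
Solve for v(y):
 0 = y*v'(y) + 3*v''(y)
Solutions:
 v(y) = C1 + C2*erf(sqrt(6)*y/6)


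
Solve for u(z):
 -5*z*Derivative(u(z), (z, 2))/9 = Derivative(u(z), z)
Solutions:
 u(z) = C1 + C2/z^(4/5)


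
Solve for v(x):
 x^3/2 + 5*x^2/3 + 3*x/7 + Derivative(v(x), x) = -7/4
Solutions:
 v(x) = C1 - x^4/8 - 5*x^3/9 - 3*x^2/14 - 7*x/4


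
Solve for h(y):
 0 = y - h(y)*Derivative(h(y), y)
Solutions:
 h(y) = -sqrt(C1 + y^2)
 h(y) = sqrt(C1 + y^2)


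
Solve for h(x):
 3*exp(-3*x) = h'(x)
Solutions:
 h(x) = C1 - exp(-3*x)


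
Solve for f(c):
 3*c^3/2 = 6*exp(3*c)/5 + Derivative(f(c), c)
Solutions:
 f(c) = C1 + 3*c^4/8 - 2*exp(3*c)/5


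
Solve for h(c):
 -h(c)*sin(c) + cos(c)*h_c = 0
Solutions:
 h(c) = C1/cos(c)


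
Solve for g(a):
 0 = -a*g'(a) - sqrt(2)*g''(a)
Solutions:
 g(a) = C1 + C2*erf(2^(1/4)*a/2)


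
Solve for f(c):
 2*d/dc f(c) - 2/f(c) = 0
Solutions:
 f(c) = -sqrt(C1 + 2*c)
 f(c) = sqrt(C1 + 2*c)


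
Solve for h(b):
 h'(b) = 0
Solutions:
 h(b) = C1


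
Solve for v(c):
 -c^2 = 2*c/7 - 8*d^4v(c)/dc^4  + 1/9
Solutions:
 v(c) = C1 + C2*c + C3*c^2 + C4*c^3 + c^6/2880 + c^5/3360 + c^4/1728


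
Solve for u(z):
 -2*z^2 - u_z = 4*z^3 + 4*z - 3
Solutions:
 u(z) = C1 - z^4 - 2*z^3/3 - 2*z^2 + 3*z


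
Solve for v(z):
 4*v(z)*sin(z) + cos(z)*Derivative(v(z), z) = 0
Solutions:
 v(z) = C1*cos(z)^4


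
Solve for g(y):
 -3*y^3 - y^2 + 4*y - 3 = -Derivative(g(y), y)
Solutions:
 g(y) = C1 + 3*y^4/4 + y^3/3 - 2*y^2 + 3*y


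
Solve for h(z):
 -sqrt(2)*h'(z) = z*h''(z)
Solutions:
 h(z) = C1 + C2*z^(1 - sqrt(2))


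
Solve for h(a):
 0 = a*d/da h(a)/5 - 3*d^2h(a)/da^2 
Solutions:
 h(a) = C1 + C2*erfi(sqrt(30)*a/30)


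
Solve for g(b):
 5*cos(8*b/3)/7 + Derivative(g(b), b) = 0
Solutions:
 g(b) = C1 - 15*sin(8*b/3)/56


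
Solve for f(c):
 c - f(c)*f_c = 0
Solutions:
 f(c) = -sqrt(C1 + c^2)
 f(c) = sqrt(C1 + c^2)


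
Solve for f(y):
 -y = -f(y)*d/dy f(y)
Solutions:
 f(y) = -sqrt(C1 + y^2)
 f(y) = sqrt(C1 + y^2)


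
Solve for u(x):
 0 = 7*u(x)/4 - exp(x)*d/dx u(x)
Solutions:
 u(x) = C1*exp(-7*exp(-x)/4)


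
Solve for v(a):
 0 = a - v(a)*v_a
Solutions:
 v(a) = -sqrt(C1 + a^2)
 v(a) = sqrt(C1 + a^2)


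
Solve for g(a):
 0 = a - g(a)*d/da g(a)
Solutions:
 g(a) = -sqrt(C1 + a^2)
 g(a) = sqrt(C1 + a^2)


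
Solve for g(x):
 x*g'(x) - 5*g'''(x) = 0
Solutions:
 g(x) = C1 + Integral(C2*airyai(5^(2/3)*x/5) + C3*airybi(5^(2/3)*x/5), x)


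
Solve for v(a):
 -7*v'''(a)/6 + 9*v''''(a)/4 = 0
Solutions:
 v(a) = C1 + C2*a + C3*a^2 + C4*exp(14*a/27)


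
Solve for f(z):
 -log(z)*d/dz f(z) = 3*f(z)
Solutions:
 f(z) = C1*exp(-3*li(z))


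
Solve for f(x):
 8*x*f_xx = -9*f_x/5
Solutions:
 f(x) = C1 + C2*x^(31/40)


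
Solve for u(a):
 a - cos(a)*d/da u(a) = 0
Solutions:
 u(a) = C1 + Integral(a/cos(a), a)


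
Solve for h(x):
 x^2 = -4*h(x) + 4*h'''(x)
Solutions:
 h(x) = C3*exp(x) - x^2/4 + (C1*sin(sqrt(3)*x/2) + C2*cos(sqrt(3)*x/2))*exp(-x/2)


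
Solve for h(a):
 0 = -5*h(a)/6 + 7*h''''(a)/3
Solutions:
 h(a) = C1*exp(-14^(3/4)*5^(1/4)*a/14) + C2*exp(14^(3/4)*5^(1/4)*a/14) + C3*sin(14^(3/4)*5^(1/4)*a/14) + C4*cos(14^(3/4)*5^(1/4)*a/14)


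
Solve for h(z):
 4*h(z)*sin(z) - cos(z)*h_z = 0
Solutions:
 h(z) = C1/cos(z)^4


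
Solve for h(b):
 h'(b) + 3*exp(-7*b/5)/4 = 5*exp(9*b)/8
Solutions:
 h(b) = C1 + 5*exp(9*b)/72 + 15*exp(-7*b/5)/28


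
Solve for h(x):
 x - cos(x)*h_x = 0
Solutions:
 h(x) = C1 + Integral(x/cos(x), x)


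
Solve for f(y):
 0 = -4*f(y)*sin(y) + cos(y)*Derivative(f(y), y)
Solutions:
 f(y) = C1/cos(y)^4


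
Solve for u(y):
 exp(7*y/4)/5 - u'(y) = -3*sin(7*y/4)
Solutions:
 u(y) = C1 + 4*exp(7*y/4)/35 - 12*cos(7*y/4)/7


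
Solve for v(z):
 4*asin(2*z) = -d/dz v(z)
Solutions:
 v(z) = C1 - 4*z*asin(2*z) - 2*sqrt(1 - 4*z^2)
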